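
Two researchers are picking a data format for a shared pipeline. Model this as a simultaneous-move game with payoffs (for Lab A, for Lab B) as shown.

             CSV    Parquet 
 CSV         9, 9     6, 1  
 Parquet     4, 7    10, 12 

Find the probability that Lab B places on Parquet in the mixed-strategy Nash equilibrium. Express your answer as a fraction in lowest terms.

5/9

Lab B's mix q on CSV must make Lab A indifferent between CSV and Parquet.
Lab A's payoff from CSV: 9q + 6(1−q). From Parquet: 4q + 10(1−q).
Set equal: 5q = 4(1−q) → q = 4/9.
Probability on Parquet is 1 − 4/9 = 5/9.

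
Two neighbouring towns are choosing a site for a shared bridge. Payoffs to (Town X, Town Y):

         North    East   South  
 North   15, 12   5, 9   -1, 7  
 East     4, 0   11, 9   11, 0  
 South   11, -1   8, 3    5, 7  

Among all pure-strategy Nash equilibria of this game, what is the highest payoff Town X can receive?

15

Both North is a pure NE (Town X: 15 ≥ 11; Town Y: 12 ≥ 9). Town X gets 15.
Both East is a pure NE (Town X: 11 ≥ 8; Town Y: 9 ≥ 0). Town X gets 11.
Every other cell has a profitable deviation for at least one player. Highest of {15, 11} is 15.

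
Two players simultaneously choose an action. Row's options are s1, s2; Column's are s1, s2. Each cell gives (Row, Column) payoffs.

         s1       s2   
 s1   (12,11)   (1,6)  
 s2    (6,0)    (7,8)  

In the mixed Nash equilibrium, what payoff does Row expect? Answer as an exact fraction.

13/2

Column mixes with probability q on s1, chosen so Row is indifferent: 12q + 1(1−q) = 6q + 7(1−q) gives q = 1/2.
Row's expected payoff (from either row, since indifferent) is 12·1/2 + 1·1/2 = 13/2.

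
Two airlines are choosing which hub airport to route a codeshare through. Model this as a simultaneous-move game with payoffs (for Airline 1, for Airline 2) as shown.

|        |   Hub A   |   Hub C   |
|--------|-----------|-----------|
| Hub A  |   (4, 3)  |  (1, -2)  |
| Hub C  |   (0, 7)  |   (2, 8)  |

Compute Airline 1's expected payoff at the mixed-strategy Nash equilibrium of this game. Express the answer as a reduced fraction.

Airline 2 mixes with probability q on Hub A, chosen so Airline 1 is indifferent: 4q + 1(1−q) = 0q + 2(1−q) gives q = 1/5.
Airline 1's expected payoff (from either row, since indifferent) is 4·1/5 + 1·4/5 = 8/5.

8/5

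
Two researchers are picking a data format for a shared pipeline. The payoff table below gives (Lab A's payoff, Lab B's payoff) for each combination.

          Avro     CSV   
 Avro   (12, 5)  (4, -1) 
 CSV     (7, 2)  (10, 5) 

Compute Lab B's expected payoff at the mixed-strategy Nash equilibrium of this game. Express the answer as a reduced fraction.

Lab A mixes with probability p on Avro, chosen so Lab B is indifferent: 5p + 2(1−p) = (-1)p + 5(1−p) gives p = 1/3.
Lab B's expected payoff is 5·1/3 + 2·2/3 = 3.

3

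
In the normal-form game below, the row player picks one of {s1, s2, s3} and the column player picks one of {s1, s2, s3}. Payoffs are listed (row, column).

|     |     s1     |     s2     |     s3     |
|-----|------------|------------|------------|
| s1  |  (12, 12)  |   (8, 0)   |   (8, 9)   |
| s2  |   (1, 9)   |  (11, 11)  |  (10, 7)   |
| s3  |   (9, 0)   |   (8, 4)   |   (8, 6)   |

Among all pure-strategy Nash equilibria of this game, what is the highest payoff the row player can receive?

12

Both s1 is a pure NE (the row player: 12 ≥ 9; the column player: 12 ≥ 9). The row player gets 12.
Both s2 is a pure NE (the row player: 11 ≥ 8; the column player: 11 ≥ 9). The row player gets 11.
Every other cell has a profitable deviation for at least one player. Highest of {12, 11} is 12.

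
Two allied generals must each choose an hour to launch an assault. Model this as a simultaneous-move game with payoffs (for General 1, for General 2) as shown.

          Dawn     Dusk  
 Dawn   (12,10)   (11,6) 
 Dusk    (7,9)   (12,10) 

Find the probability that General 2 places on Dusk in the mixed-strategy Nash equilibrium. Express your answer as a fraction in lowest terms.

General 2's mix q on Dawn must make General 1 indifferent between Dawn and Dusk.
General 1's payoff from Dawn: 12q + 11(1−q). From Dusk: 7q + 12(1−q).
Set equal: 5q = 1(1−q) → q = 1/6.
Probability on Dusk is 1 − 1/6 = 5/6.

5/6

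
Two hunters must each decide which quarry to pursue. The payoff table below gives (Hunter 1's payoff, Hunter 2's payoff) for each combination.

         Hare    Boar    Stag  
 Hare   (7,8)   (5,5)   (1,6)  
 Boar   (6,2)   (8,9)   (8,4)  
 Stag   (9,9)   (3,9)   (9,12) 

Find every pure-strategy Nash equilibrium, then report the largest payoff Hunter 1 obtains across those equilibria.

9

Both Boar is a pure NE (Hunter 1: 8 ≥ 5; Hunter 2: 9 ≥ 4). Hunter 1 gets 8.
Both Stag is a pure NE (Hunter 1: 9 ≥ 8; Hunter 2: 12 ≥ 9). Hunter 1 gets 9.
Every other cell has a profitable deviation for at least one player. Highest of {8, 9} is 9.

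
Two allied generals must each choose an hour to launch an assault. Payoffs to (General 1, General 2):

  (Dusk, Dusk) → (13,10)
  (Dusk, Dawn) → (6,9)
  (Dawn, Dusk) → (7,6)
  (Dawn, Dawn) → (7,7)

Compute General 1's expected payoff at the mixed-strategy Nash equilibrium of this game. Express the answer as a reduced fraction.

7

General 2 mixes with probability q on Dusk, chosen so General 1 is indifferent: 13q + 6(1−q) = 7q + 7(1−q) gives q = 1/7.
General 1's expected payoff (from either row, since indifferent) is 13·1/7 + 6·6/7 = 7.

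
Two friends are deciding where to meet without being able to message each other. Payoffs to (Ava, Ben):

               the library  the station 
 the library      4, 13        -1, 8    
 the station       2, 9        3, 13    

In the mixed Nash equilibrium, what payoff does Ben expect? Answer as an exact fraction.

Ava mixes with probability p on the library, chosen so Ben is indifferent: 13p + 9(1−p) = 8p + 13(1−p) gives p = 4/9.
Ben's expected payoff is 13·4/9 + 9·5/9 = 97/9.

97/9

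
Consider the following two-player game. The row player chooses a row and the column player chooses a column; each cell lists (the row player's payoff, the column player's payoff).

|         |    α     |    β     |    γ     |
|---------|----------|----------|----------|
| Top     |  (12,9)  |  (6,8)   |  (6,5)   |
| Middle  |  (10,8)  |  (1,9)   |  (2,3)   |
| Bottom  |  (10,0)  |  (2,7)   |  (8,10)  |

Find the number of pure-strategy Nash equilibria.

2

(Top, α): the row player gets 12 (best alternative 10); the column player gets 9 (best alternative 8). Neither deviates — NE.
(Bottom, γ): the row player gets 8 (best alternative 6); the column player gets 10 (best alternative 7). Neither deviates — NE.
(Middle, β) is not a NE: the row player would switch to Top (6 > 1).
No other cell survives both best-response checks, so there are 2 pure NE.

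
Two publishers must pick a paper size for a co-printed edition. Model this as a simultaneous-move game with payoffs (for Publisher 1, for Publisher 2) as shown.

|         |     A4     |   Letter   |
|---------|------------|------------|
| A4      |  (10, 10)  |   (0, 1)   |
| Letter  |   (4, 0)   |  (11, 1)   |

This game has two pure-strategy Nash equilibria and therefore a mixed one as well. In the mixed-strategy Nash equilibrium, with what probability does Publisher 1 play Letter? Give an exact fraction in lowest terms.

9/10

Publisher 1's mix p on A4 must make Publisher 2 indifferent between A4 and Letter.
Publisher 2's payoff from A4: 10p + 0(1−p). From Letter: 1p + 1(1−p).
Set equal: 9p = 1(1−p) → p = 1/10.
Probability on Letter is 1 − 1/10 = 9/10.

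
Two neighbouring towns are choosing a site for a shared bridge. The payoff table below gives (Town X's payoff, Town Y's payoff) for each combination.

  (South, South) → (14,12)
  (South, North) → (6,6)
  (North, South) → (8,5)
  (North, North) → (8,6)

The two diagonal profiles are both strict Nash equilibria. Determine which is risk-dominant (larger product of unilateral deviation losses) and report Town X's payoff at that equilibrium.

At both South: Town X loses 14 − 8 = 6 by deviating; Town Y loses 12 − 6 = 6. Product = 6·6 = 36.
At both North: Town X loses 8 − 6 = 2 by deviating; Town Y loses 6 − 5 = 1. Product = 2·1 = 2.
36 > 2, so both South is risk-dominant. Town X's payoff there is 14.

14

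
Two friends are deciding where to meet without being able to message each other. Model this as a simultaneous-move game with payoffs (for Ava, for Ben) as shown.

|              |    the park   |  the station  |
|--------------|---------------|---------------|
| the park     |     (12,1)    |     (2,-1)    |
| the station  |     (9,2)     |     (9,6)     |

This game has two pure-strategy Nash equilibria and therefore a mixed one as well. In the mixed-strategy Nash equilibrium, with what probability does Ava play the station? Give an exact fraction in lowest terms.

1/3

Ava's mix p on the park must make Ben indifferent between the park and the station.
Ben's payoff from the park: 1p + 2(1−p). From the station: (-1)p + 6(1−p).
Set equal: 2p = 4(1−p) → p = 4/6 = 2/3.
Probability on the station is 1 − 2/3 = 1/3.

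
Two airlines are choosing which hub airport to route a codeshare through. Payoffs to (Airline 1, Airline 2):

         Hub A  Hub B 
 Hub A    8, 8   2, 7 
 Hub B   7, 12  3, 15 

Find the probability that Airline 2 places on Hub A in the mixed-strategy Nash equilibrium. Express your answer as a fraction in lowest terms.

Airline 2's mix q on Hub A must make Airline 1 indifferent between Hub A and Hub B.
Airline 1's payoff from Hub A: 8q + 2(1−q). From Hub B: 7q + 3(1−q).
Set equal: 1q = 1(1−q) → q = 1/2.

1/2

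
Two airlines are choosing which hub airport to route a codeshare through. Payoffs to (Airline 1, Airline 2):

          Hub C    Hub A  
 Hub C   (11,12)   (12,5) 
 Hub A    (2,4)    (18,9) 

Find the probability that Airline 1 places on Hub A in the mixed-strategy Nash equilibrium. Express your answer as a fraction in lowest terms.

Airline 1's mix p on Hub C must make Airline 2 indifferent between Hub C and Hub A.
Airline 2's payoff from Hub C: 12p + 4(1−p). From Hub A: 5p + 9(1−p).
Set equal: 7p = 5(1−p) → p = 5/12.
Probability on Hub A is 1 − 5/12 = 7/12.

7/12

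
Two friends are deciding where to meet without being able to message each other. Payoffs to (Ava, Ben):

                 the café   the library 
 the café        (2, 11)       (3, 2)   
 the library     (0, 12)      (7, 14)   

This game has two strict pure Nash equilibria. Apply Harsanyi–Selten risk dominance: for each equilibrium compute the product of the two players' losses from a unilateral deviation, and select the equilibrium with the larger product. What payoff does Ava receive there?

2

At both the café: Ava loses 2 − 0 = 2 by deviating; Ben loses 11 − 2 = 9. Product = 2·9 = 18.
At both the library: Ava loses 7 − 3 = 4 by deviating; Ben loses 14 − 12 = 2. Product = 4·2 = 8.
18 > 8, so both the café is risk-dominant. Ava's payoff there is 2.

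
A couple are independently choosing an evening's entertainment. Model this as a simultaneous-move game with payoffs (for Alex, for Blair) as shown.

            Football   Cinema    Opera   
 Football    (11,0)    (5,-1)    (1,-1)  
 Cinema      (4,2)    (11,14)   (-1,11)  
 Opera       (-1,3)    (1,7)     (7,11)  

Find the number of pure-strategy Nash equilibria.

Both Football: Alex gets 11 (best alternative 4); Blair gets 0 (best alternative -1). Neither deviates — NE.
Both Cinema: Alex gets 11 (best alternative 5); Blair gets 14 (best alternative 11). Neither deviates — NE.
Both Opera: Alex gets 7 (best alternative 1); Blair gets 11 (best alternative 7). Neither deviates — NE.
(Football, Cinema) is not a NE: Alex would switch to Cinema (11 > 5).
No other cell survives both best-response checks, so there are 3 pure NE.

3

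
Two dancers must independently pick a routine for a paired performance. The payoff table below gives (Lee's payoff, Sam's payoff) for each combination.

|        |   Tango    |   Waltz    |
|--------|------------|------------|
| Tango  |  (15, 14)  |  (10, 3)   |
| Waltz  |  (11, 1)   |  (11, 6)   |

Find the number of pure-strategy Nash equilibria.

2

Both Tango: Lee gets 15 (best alternative 11); Sam gets 14 (best alternative 3). Neither deviates — NE.
Both Waltz: Lee gets 11 (best alternative 10); Sam gets 6 (best alternative 1). Neither deviates — NE.
(Tango, Waltz) is not a NE: Lee would switch to Waltz (11 > 10).
No other cell survives both best-response checks, so there are 2 pure NE.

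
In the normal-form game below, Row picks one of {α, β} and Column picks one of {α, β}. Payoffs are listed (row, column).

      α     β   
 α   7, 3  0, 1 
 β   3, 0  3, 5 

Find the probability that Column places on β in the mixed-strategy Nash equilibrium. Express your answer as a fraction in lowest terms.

4/7

Column's mix q on α must make Row indifferent between α and β.
Row's payoff from α: 7q + 0(1−q). From β: 3q + 3(1−q).
Set equal: 4q = 3(1−q) → q = 3/7.
Probability on β is 1 − 3/7 = 4/7.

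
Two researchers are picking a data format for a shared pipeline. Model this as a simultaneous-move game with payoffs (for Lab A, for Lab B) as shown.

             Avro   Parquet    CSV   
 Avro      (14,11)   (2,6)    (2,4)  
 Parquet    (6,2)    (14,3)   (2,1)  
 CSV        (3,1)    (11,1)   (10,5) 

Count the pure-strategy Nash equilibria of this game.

Both Avro: Lab A gets 14 (best alternative 6); Lab B gets 11 (best alternative 6). Neither deviates — NE.
Both Parquet: Lab A gets 14 (best alternative 11); Lab B gets 3 (best alternative 2). Neither deviates — NE.
Both CSV: Lab A gets 10 (best alternative 2); Lab B gets 5 (best alternative 1). Neither deviates — NE.
(Avro, CSV) is not a NE: Lab A would switch to CSV (10 > 2).
No other cell survives both best-response checks, so there are 3 pure NE.

3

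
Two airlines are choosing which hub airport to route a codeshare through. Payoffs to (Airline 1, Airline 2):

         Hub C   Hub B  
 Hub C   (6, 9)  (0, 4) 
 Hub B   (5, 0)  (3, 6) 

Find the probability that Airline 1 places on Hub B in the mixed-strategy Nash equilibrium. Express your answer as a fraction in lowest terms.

5/11

Airline 1's mix p on Hub C must make Airline 2 indifferent between Hub C and Hub B.
Airline 2's payoff from Hub C: 9p + 0(1−p). From Hub B: 4p + 6(1−p).
Set equal: 5p = 6(1−p) → p = 6/11.
Probability on Hub B is 1 − 6/11 = 5/11.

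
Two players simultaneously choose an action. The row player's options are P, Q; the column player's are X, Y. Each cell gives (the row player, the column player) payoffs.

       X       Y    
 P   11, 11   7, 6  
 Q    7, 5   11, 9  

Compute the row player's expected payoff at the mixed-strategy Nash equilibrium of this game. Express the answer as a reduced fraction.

The column player mixes with probability q on X, chosen so the row player is indifferent: 11q + 7(1−q) = 7q + 11(1−q) gives q = 1/2.
The row player's expected payoff (from either row, since indifferent) is 11·1/2 + 7·1/2 = 9.

9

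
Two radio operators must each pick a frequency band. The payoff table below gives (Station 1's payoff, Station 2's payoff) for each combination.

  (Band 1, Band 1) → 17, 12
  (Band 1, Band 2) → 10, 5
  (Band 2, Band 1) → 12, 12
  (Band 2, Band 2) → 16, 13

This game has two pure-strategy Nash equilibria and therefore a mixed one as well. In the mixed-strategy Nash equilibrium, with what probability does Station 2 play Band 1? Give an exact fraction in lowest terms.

6/11

Station 2's mix q on Band 1 must make Station 1 indifferent between Band 1 and Band 2.
Station 1's payoff from Band 1: 17q + 10(1−q). From Band 2: 12q + 16(1−q).
Set equal: 5q = 6(1−q) → q = 6/11.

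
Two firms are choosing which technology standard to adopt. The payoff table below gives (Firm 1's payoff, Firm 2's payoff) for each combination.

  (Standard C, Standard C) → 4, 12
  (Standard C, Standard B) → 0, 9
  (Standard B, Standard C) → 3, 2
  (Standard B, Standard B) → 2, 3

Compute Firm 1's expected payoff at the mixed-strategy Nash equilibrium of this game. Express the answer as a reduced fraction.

8/3

Firm 2 mixes with probability q on Standard C, chosen so Firm 1 is indifferent: 4q + 0(1−q) = 3q + 2(1−q) gives q = 2/3.
Firm 1's expected payoff (from either row, since indifferent) is 4·2/3 + 0·1/3 = 8/3.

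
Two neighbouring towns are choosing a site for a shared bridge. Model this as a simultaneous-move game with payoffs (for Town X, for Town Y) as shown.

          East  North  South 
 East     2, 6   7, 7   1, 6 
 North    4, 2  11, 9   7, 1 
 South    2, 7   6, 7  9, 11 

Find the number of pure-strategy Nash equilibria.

Both North: Town X gets 11 (best alternative 7); Town Y gets 9 (best alternative 2). Neither deviates — NE.
Both South: Town X gets 9 (best alternative 7); Town Y gets 11 (best alternative 7). Neither deviates — NE.
Both East is not a NE: Town X would switch to North (4 > 2).
No other cell survives both best-response checks, so there are 2 pure NE.

2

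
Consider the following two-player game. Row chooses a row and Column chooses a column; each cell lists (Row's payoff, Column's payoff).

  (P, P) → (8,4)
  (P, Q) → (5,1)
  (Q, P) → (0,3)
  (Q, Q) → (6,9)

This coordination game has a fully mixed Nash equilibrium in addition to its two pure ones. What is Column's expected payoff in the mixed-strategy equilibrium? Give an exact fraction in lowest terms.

Row mixes with probability p on P, chosen so Column is indifferent: 4p + 3(1−p) = 1p + 9(1−p) gives p = 2/3.
Column's expected payoff is 4·2/3 + 3·1/3 = 11/3.

11/3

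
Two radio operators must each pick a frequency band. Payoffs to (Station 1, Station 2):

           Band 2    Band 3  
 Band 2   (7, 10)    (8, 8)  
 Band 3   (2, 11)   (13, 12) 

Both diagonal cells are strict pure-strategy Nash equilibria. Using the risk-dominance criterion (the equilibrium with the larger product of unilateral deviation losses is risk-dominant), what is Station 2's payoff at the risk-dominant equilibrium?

10

At both Band 2: Station 1 loses 7 − 2 = 5 by deviating; Station 2 loses 10 − 8 = 2. Product = 5·2 = 10.
At both Band 3: Station 1 loses 13 − 8 = 5 by deviating; Station 2 loses 12 − 11 = 1. Product = 5·1 = 5.
10 > 5, so both Band 2 is risk-dominant. Station 2's payoff there is 10.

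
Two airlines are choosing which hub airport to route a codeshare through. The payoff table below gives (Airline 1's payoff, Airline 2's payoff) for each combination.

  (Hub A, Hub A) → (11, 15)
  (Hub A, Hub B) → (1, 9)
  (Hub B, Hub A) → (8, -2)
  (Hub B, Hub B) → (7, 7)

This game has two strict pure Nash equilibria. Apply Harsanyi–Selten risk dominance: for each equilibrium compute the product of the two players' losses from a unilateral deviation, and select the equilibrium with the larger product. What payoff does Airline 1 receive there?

At both Hub A: Airline 1 loses 11 − 8 = 3 by deviating; Airline 2 loses 15 − 9 = 6. Product = 3·6 = 18.
At both Hub B: Airline 1 loses 7 − 1 = 6 by deviating; Airline 2 loses 7 − (-2) = 9. Product = 6·9 = 54.
54 > 18, so both Hub B is risk-dominant. Airline 1's payoff there is 7.

7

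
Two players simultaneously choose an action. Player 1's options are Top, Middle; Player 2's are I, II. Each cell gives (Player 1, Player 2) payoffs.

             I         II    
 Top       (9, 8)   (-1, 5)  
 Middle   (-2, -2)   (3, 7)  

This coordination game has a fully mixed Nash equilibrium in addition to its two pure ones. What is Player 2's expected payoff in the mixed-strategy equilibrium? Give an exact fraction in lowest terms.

Player 1 mixes with probability p on Top, chosen so Player 2 is indifferent: 8p + (-2)(1−p) = 5p + 7(1−p) gives p = 3/4.
Player 2's expected payoff is 8·3/4 + (-2)·1/4 = 11/2.

11/2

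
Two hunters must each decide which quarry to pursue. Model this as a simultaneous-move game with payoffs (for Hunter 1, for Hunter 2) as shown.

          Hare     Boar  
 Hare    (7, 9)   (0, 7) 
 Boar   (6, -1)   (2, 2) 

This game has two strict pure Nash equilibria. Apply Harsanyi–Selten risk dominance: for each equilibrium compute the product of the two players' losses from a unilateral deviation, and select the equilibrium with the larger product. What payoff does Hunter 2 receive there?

At both Hare: Hunter 1 loses 7 − 6 = 1 by deviating; Hunter 2 loses 9 − 7 = 2. Product = 1·2 = 2.
At both Boar: Hunter 1 loses 2 − 0 = 2 by deviating; Hunter 2 loses 2 − (-1) = 3. Product = 2·3 = 6.
6 > 2, so both Boar is risk-dominant. Hunter 2's payoff there is 2.

2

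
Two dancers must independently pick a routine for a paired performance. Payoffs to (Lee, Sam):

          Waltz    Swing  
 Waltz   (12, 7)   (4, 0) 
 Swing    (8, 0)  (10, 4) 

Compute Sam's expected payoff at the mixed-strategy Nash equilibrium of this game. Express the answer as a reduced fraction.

28/11

Lee mixes with probability p on Waltz, chosen so Sam is indifferent: 7p + 0(1−p) = 0p + 4(1−p) gives p = 4/11.
Sam's expected payoff is 7·4/11 + 0·7/11 = 28/11.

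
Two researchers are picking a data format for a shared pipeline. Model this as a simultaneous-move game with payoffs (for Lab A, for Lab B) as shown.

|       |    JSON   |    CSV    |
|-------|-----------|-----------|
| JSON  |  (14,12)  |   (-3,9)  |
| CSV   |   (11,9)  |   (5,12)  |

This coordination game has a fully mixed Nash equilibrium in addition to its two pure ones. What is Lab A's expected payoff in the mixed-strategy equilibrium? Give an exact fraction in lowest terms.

Lab B mixes with probability q on JSON, chosen so Lab A is indifferent: 14q + (-3)(1−q) = 11q + 5(1−q) gives q = 8/11.
Lab A's expected payoff (from either row, since indifferent) is 14·8/11 + (-3)·3/11 = 103/11.

103/11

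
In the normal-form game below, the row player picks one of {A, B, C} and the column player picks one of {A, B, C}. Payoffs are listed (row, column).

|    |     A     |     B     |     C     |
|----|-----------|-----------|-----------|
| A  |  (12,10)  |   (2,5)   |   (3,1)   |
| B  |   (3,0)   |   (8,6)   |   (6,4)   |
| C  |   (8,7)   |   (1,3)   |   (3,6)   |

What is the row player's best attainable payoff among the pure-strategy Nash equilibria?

Both A is a pure NE (the row player: 12 ≥ 8; the column player: 10 ≥ 5). The row player gets 12.
Both B is a pure NE (the row player: 8 ≥ 2; the column player: 6 ≥ 4). The row player gets 8.
Every other cell has a profitable deviation for at least one player. Highest of {12, 8} is 12.

12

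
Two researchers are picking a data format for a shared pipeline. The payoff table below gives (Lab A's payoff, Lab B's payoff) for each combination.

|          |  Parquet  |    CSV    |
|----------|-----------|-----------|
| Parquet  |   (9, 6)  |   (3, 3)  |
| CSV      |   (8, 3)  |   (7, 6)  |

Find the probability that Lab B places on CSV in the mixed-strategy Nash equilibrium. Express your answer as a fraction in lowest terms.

1/5

Lab B's mix q on Parquet must make Lab A indifferent between Parquet and CSV.
Lab A's payoff from Parquet: 9q + 3(1−q). From CSV: 8q + 7(1−q).
Set equal: 1q = 4(1−q) → q = 4/5.
Probability on CSV is 1 − 4/5 = 1/5.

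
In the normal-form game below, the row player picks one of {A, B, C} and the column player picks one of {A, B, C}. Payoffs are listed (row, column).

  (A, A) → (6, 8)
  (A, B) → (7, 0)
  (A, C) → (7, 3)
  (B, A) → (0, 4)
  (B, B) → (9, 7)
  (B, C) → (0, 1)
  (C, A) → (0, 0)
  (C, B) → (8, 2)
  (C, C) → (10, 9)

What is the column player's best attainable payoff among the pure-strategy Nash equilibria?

9

Both A is a pure NE (the row player: 6 ≥ 0; the column player: 8 ≥ 3). The column player gets 8.
Both B is a pure NE (the row player: 9 ≥ 8; the column player: 7 ≥ 4). The column player gets 7.
Both C is a pure NE (the row player: 10 ≥ 7; the column player: 9 ≥ 2). The column player gets 9.
Every other cell has a profitable deviation for at least one player. Highest of {8, 7, 9} is 9.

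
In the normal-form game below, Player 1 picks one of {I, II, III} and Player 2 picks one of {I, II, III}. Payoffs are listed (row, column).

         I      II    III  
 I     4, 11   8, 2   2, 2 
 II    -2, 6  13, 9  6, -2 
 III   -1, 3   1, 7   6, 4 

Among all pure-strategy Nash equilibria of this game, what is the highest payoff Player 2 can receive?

Both I is a pure NE (Player 1: 4 ≥ -1; Player 2: 11 ≥ 2). Player 2 gets 11.
Both II is a pure NE (Player 1: 13 ≥ 8; Player 2: 9 ≥ 6). Player 2 gets 9.
Every other cell has a profitable deviation for at least one player. Highest of {11, 9} is 11.

11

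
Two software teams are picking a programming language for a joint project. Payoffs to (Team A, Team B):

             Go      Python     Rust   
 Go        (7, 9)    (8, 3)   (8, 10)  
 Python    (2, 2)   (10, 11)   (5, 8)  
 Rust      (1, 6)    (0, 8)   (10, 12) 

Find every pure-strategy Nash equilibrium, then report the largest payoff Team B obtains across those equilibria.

Both Python is a pure NE (Team A: 10 ≥ 8; Team B: 11 ≥ 8). Team B gets 11.
Both Rust is a pure NE (Team A: 10 ≥ 8; Team B: 12 ≥ 8). Team B gets 12.
Every other cell has a profitable deviation for at least one player. Highest of {11, 12} is 12.

12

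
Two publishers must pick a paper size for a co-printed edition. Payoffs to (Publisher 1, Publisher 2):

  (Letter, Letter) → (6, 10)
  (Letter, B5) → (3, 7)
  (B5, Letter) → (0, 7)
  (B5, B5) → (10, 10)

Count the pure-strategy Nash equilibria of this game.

Both Letter: Publisher 1 gets 6 (best alternative 0); Publisher 2 gets 10 (best alternative 7). Neither deviates — NE.
Both B5: Publisher 1 gets 10 (best alternative 3); Publisher 2 gets 10 (best alternative 7). Neither deviates — NE.
(B5, Letter) is not a NE: Publisher 1 would switch to Letter (6 > 0).
No other cell survives both best-response checks, so there are 2 pure NE.

2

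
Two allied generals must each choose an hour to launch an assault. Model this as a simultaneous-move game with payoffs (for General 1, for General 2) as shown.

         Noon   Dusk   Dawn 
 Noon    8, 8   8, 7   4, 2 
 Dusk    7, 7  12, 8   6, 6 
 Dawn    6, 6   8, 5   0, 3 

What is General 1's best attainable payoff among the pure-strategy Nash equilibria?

12

Both Noon is a pure NE (General 1: 8 ≥ 7; General 2: 8 ≥ 7). General 1 gets 8.
Both Dusk is a pure NE (General 1: 12 ≥ 8; General 2: 8 ≥ 7). General 1 gets 12.
Every other cell has a profitable deviation for at least one player. Highest of {8, 12} is 12.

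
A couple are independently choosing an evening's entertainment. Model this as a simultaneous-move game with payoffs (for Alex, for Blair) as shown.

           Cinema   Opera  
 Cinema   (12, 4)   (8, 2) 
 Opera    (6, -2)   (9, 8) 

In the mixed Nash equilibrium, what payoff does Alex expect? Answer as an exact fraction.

60/7

Blair mixes with probability q on Cinema, chosen so Alex is indifferent: 12q + 8(1−q) = 6q + 9(1−q) gives q = 1/7.
Alex's expected payoff (from either row, since indifferent) is 12·1/7 + 8·6/7 = 60/7.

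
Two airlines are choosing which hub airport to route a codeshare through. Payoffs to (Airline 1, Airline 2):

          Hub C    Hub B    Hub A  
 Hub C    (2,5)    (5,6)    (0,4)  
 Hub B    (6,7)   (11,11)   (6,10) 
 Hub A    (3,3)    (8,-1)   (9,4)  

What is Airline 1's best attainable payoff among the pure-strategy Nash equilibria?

Both Hub B is a pure NE (Airline 1: 11 ≥ 8; Airline 2: 11 ≥ 10). Airline 1 gets 11.
Both Hub A is a pure NE (Airline 1: 9 ≥ 6; Airline 2: 4 ≥ 3). Airline 1 gets 9.
Every other cell has a profitable deviation for at least one player. Highest of {11, 9} is 11.

11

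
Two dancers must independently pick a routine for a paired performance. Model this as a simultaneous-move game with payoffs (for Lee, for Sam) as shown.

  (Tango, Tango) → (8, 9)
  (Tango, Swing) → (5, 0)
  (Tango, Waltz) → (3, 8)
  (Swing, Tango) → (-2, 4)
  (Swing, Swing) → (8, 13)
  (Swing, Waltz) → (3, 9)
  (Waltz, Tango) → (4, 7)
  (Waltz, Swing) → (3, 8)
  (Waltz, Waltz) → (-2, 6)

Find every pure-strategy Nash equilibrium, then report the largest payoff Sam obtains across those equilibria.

13

Both Tango is a pure NE (Lee: 8 ≥ 4; Sam: 9 ≥ 8). Sam gets 9.
Both Swing is a pure NE (Lee: 8 ≥ 5; Sam: 13 ≥ 9). Sam gets 13.
Every other cell has a profitable deviation for at least one player. Highest of {9, 13} is 13.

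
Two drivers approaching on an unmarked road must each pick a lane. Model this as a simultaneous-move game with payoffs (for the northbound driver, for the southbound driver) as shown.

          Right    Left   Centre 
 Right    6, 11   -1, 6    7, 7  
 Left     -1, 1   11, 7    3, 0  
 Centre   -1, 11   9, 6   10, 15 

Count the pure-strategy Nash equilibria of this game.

3

Both Right: the northbound driver gets 6 (best alternative -1); the southbound driver gets 11 (best alternative 7). Neither deviates — NE.
Both Left: the northbound driver gets 11 (best alternative 9); the southbound driver gets 7 (best alternative 1). Neither deviates — NE.
Both Centre: the northbound driver gets 10 (best alternative 7); the southbound driver gets 15 (best alternative 11). Neither deviates — NE.
(Left, Right) is not a NE: the northbound driver would switch to Right (6 > -1).
No other cell survives both best-response checks, so there are 3 pure NE.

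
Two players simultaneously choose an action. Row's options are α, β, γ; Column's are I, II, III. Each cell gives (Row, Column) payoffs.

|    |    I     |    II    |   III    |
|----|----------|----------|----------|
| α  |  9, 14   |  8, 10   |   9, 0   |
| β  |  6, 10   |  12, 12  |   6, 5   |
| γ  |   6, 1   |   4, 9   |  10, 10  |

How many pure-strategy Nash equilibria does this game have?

3

(α, I): Row gets 9 (best alternative 6); Column gets 14 (best alternative 10). Neither deviates — NE.
(β, II): Row gets 12 (best alternative 8); Column gets 12 (best alternative 10). Neither deviates — NE.
(γ, III): Row gets 10 (best alternative 9); Column gets 10 (best alternative 9). Neither deviates — NE.
(α, II) is not a NE: Row would switch to β (12 > 8).
No other cell survives both best-response checks, so there are 3 pure NE.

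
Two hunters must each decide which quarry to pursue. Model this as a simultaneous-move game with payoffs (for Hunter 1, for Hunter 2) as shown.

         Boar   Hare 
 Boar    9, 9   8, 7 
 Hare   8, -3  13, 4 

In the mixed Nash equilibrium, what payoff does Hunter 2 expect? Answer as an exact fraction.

Hunter 1 mixes with probability p on Boar, chosen so Hunter 2 is indifferent: 9p + (-3)(1−p) = 7p + 4(1−p) gives p = 7/9.
Hunter 2's expected payoff is 9·7/9 + (-3)·2/9 = 19/3.

19/3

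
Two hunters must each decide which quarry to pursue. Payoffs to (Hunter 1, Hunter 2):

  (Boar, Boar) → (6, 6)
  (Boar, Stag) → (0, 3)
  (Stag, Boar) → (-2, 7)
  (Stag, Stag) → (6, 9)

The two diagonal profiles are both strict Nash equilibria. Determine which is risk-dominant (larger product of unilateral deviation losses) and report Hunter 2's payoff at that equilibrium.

6

At both Boar: Hunter 1 loses 6 − (-2) = 8 by deviating; Hunter 2 loses 6 − 3 = 3. Product = 8·3 = 24.
At both Stag: Hunter 1 loses 6 − 0 = 6 by deviating; Hunter 2 loses 9 − 7 = 2. Product = 6·2 = 12.
24 > 12, so both Boar is risk-dominant. Hunter 2's payoff there is 6.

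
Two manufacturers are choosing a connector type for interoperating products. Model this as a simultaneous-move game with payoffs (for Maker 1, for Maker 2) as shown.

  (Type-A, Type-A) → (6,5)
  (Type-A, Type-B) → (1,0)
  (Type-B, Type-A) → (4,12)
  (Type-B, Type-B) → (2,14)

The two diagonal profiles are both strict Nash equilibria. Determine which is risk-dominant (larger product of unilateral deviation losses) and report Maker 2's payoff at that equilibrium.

At both Type-A: Maker 1 loses 6 − 4 = 2 by deviating; Maker 2 loses 5 − 0 = 5. Product = 2·5 = 10.
At both Type-B: Maker 1 loses 2 − 1 = 1 by deviating; Maker 2 loses 14 − 12 = 2. Product = 1·2 = 2.
10 > 2, so both Type-A is risk-dominant. Maker 2's payoff there is 5.

5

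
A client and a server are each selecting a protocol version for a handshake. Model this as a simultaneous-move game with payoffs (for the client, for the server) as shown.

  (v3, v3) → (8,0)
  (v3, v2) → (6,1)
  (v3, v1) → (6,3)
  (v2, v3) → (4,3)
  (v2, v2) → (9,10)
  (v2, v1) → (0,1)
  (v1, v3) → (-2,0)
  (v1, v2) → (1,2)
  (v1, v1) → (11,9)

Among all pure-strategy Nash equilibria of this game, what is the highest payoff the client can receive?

11

Both v2 is a pure NE (the client: 9 ≥ 6; the server: 10 ≥ 3). The client gets 9.
Both v1 is a pure NE (the client: 11 ≥ 6; the server: 9 ≥ 2). The client gets 11.
Every other cell has a profitable deviation for at least one player. Highest of {9, 11} is 11.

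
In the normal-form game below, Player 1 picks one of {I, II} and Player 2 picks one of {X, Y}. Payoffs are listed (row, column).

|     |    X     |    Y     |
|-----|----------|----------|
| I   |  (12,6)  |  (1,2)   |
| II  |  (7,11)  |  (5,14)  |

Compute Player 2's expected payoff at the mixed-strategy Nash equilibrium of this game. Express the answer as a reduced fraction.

62/7

Player 1 mixes with probability p on I, chosen so Player 2 is indifferent: 6p + 11(1−p) = 2p + 14(1−p) gives p = 3/7.
Player 2's expected payoff is 6·3/7 + 11·4/7 = 62/7.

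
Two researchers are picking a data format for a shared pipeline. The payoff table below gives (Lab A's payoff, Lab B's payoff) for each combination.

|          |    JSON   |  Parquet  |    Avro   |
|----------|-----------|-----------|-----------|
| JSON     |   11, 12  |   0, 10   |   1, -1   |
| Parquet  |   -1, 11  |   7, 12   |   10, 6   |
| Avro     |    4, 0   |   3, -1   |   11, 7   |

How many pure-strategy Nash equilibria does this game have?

Both JSON: Lab A gets 11 (best alternative 4); Lab B gets 12 (best alternative 10). Neither deviates — NE.
Both Parquet: Lab A gets 7 (best alternative 3); Lab B gets 12 (best alternative 11). Neither deviates — NE.
Both Avro: Lab A gets 11 (best alternative 10); Lab B gets 7 (best alternative 0). Neither deviates — NE.
(Parquet, JSON) is not a NE: Lab A would switch to JSON (11 > -1).
No other cell survives both best-response checks, so there are 3 pure NE.

3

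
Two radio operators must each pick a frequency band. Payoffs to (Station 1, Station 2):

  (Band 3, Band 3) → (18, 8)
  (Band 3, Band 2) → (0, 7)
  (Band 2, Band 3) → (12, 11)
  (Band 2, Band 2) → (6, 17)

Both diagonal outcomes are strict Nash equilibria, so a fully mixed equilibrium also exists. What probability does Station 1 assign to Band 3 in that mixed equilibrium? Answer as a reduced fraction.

6/7

Station 1's mix p on Band 3 must make Station 2 indifferent between Band 3 and Band 2.
Station 2's payoff from Band 3: 8p + 11(1−p). From Band 2: 7p + 17(1−p).
Set equal: 1p = 6(1−p) → p = 6/7.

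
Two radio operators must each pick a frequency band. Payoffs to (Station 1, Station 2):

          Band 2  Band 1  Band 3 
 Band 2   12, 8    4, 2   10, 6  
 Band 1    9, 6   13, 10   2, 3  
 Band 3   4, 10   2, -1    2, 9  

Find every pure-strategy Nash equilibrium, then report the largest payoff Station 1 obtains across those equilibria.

13

Both Band 2 is a pure NE (Station 1: 12 ≥ 9; Station 2: 8 ≥ 6). Station 1 gets 12.
Both Band 1 is a pure NE (Station 1: 13 ≥ 4; Station 2: 10 ≥ 6). Station 1 gets 13.
Every other cell has a profitable deviation for at least one player. Highest of {12, 13} is 13.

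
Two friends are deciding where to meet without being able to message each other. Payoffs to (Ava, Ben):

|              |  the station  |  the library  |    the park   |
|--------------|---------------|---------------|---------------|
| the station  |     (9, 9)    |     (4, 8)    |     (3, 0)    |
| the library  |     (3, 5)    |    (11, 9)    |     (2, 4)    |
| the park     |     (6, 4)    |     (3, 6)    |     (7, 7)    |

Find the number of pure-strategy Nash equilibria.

3

Both the station: Ava gets 9 (best alternative 6); Ben gets 9 (best alternative 8). Neither deviates — NE.
Both the library: Ava gets 11 (best alternative 4); Ben gets 9 (best alternative 5). Neither deviates — NE.
Both the park: Ava gets 7 (best alternative 3); Ben gets 7 (best alternative 6). Neither deviates — NE.
(the park, the library) is not a NE: Ava would switch to the library (11 > 3).
No other cell survives both best-response checks, so there are 3 pure NE.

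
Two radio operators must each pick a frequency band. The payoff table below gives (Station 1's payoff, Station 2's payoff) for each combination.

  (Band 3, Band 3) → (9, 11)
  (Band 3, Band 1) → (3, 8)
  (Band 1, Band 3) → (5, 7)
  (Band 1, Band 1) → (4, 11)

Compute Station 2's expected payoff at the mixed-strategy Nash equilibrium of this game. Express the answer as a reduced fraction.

65/7

Station 1 mixes with probability p on Band 3, chosen so Station 2 is indifferent: 11p + 7(1−p) = 8p + 11(1−p) gives p = 4/7.
Station 2's expected payoff is 11·4/7 + 7·3/7 = 65/7.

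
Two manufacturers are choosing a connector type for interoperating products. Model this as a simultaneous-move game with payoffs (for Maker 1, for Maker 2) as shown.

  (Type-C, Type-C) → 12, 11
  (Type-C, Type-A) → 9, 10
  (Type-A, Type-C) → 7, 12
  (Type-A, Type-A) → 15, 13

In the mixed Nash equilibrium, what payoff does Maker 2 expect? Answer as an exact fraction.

Maker 1 mixes with probability p on Type-C, chosen so Maker 2 is indifferent: 11p + 12(1−p) = 10p + 13(1−p) gives p = 1/2.
Maker 2's expected payoff is 11·1/2 + 12·1/2 = 23/2.

23/2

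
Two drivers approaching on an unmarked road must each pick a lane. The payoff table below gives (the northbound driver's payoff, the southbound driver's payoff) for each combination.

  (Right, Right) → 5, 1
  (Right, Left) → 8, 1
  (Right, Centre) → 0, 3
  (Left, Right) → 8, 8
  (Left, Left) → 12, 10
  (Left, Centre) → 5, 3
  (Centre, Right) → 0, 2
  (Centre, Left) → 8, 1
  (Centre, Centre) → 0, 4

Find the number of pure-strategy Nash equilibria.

1

Both Left: the northbound driver gets 12 (best alternative 8); the southbound driver gets 10 (best alternative 8). Neither deviates — NE.
Both Centre is not a NE: the northbound driver would switch to Left (5 > 0).
No other cell survives both best-response checks, so there is 1 pure NE.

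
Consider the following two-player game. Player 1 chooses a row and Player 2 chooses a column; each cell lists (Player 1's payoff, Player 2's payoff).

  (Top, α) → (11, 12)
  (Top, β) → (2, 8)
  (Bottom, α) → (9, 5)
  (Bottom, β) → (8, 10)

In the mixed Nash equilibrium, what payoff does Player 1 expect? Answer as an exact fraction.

35/4

Player 2 mixes with probability q on α, chosen so Player 1 is indifferent: 11q + 2(1−q) = 9q + 8(1−q) gives q = 3/4.
Player 1's expected payoff (from either row, since indifferent) is 11·3/4 + 2·1/4 = 35/4.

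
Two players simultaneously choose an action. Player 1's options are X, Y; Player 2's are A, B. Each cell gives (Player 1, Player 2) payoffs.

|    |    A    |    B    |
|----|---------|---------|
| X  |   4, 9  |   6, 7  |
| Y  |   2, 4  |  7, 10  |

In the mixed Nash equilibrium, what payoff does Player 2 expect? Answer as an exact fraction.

31/4

Player 1 mixes with probability p on X, chosen so Player 2 is indifferent: 9p + 4(1−p) = 7p + 10(1−p) gives p = 3/4.
Player 2's expected payoff is 9·3/4 + 4·1/4 = 31/4.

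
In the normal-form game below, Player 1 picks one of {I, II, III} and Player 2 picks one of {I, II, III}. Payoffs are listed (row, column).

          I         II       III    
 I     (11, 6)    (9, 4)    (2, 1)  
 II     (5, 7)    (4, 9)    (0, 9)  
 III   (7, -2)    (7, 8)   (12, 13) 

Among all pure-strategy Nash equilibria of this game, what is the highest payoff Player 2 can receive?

Both I is a pure NE (Player 1: 11 ≥ 7; Player 2: 6 ≥ 4). Player 2 gets 6.
Both III is a pure NE (Player 1: 12 ≥ 2; Player 2: 13 ≥ 8). Player 2 gets 13.
Every other cell has a profitable deviation for at least one player. Highest of {6, 13} is 13.

13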